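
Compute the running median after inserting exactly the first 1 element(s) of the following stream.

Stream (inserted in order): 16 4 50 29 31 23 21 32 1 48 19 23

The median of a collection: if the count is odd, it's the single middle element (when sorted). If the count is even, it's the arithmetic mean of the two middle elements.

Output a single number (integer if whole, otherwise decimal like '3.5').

Answer: 16

Derivation:
Step 1: insert 16 -> lo=[16] (size 1, max 16) hi=[] (size 0) -> median=16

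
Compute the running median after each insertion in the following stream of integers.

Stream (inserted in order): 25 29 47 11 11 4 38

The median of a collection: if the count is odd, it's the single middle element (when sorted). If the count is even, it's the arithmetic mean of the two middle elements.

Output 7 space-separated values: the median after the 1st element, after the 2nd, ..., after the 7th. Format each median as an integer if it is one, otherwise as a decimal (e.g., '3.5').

Answer: 25 27 29 27 25 18 25

Derivation:
Step 1: insert 25 -> lo=[25] (size 1, max 25) hi=[] (size 0) -> median=25
Step 2: insert 29 -> lo=[25] (size 1, max 25) hi=[29] (size 1, min 29) -> median=27
Step 3: insert 47 -> lo=[25, 29] (size 2, max 29) hi=[47] (size 1, min 47) -> median=29
Step 4: insert 11 -> lo=[11, 25] (size 2, max 25) hi=[29, 47] (size 2, min 29) -> median=27
Step 5: insert 11 -> lo=[11, 11, 25] (size 3, max 25) hi=[29, 47] (size 2, min 29) -> median=25
Step 6: insert 4 -> lo=[4, 11, 11] (size 3, max 11) hi=[25, 29, 47] (size 3, min 25) -> median=18
Step 7: insert 38 -> lo=[4, 11, 11, 25] (size 4, max 25) hi=[29, 38, 47] (size 3, min 29) -> median=25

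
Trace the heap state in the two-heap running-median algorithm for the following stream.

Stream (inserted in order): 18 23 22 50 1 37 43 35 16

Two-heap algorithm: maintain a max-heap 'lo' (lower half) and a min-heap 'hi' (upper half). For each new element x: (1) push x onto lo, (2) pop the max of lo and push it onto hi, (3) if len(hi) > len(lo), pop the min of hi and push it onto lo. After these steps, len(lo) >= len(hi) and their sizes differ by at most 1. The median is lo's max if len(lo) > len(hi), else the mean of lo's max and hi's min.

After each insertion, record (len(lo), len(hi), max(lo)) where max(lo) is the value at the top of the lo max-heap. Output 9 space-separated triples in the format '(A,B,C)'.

Answer: (1,0,18) (1,1,18) (2,1,22) (2,2,22) (3,2,22) (3,3,22) (4,3,23) (4,4,23) (5,4,23)

Derivation:
Step 1: insert 18 -> lo=[18] hi=[] -> (len(lo)=1, len(hi)=0, max(lo)=18)
Step 2: insert 23 -> lo=[18] hi=[23] -> (len(lo)=1, len(hi)=1, max(lo)=18)
Step 3: insert 22 -> lo=[18, 22] hi=[23] -> (len(lo)=2, len(hi)=1, max(lo)=22)
Step 4: insert 50 -> lo=[18, 22] hi=[23, 50] -> (len(lo)=2, len(hi)=2, max(lo)=22)
Step 5: insert 1 -> lo=[1, 18, 22] hi=[23, 50] -> (len(lo)=3, len(hi)=2, max(lo)=22)
Step 6: insert 37 -> lo=[1, 18, 22] hi=[23, 37, 50] -> (len(lo)=3, len(hi)=3, max(lo)=22)
Step 7: insert 43 -> lo=[1, 18, 22, 23] hi=[37, 43, 50] -> (len(lo)=4, len(hi)=3, max(lo)=23)
Step 8: insert 35 -> lo=[1, 18, 22, 23] hi=[35, 37, 43, 50] -> (len(lo)=4, len(hi)=4, max(lo)=23)
Step 9: insert 16 -> lo=[1, 16, 18, 22, 23] hi=[35, 37, 43, 50] -> (len(lo)=5, len(hi)=4, max(lo)=23)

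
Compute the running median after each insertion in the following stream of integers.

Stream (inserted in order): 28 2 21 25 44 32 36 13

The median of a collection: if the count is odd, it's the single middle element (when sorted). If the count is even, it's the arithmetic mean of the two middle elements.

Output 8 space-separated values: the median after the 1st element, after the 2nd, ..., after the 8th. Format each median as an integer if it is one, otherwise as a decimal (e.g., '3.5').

Step 1: insert 28 -> lo=[28] (size 1, max 28) hi=[] (size 0) -> median=28
Step 2: insert 2 -> lo=[2] (size 1, max 2) hi=[28] (size 1, min 28) -> median=15
Step 3: insert 21 -> lo=[2, 21] (size 2, max 21) hi=[28] (size 1, min 28) -> median=21
Step 4: insert 25 -> lo=[2, 21] (size 2, max 21) hi=[25, 28] (size 2, min 25) -> median=23
Step 5: insert 44 -> lo=[2, 21, 25] (size 3, max 25) hi=[28, 44] (size 2, min 28) -> median=25
Step 6: insert 32 -> lo=[2, 21, 25] (size 3, max 25) hi=[28, 32, 44] (size 3, min 28) -> median=26.5
Step 7: insert 36 -> lo=[2, 21, 25, 28] (size 4, max 28) hi=[32, 36, 44] (size 3, min 32) -> median=28
Step 8: insert 13 -> lo=[2, 13, 21, 25] (size 4, max 25) hi=[28, 32, 36, 44] (size 4, min 28) -> median=26.5

Answer: 28 15 21 23 25 26.5 28 26.5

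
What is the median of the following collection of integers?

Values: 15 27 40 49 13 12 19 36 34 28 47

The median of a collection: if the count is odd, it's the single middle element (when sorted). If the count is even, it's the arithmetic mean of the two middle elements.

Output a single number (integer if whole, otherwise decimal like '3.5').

Answer: 28

Derivation:
Step 1: insert 15 -> lo=[15] (size 1, max 15) hi=[] (size 0) -> median=15
Step 2: insert 27 -> lo=[15] (size 1, max 15) hi=[27] (size 1, min 27) -> median=21
Step 3: insert 40 -> lo=[15, 27] (size 2, max 27) hi=[40] (size 1, min 40) -> median=27
Step 4: insert 49 -> lo=[15, 27] (size 2, max 27) hi=[40, 49] (size 2, min 40) -> median=33.5
Step 5: insert 13 -> lo=[13, 15, 27] (size 3, max 27) hi=[40, 49] (size 2, min 40) -> median=27
Step 6: insert 12 -> lo=[12, 13, 15] (size 3, max 15) hi=[27, 40, 49] (size 3, min 27) -> median=21
Step 7: insert 19 -> lo=[12, 13, 15, 19] (size 4, max 19) hi=[27, 40, 49] (size 3, min 27) -> median=19
Step 8: insert 36 -> lo=[12, 13, 15, 19] (size 4, max 19) hi=[27, 36, 40, 49] (size 4, min 27) -> median=23
Step 9: insert 34 -> lo=[12, 13, 15, 19, 27] (size 5, max 27) hi=[34, 36, 40, 49] (size 4, min 34) -> median=27
Step 10: insert 28 -> lo=[12, 13, 15, 19, 27] (size 5, max 27) hi=[28, 34, 36, 40, 49] (size 5, min 28) -> median=27.5
Step 11: insert 47 -> lo=[12, 13, 15, 19, 27, 28] (size 6, max 28) hi=[34, 36, 40, 47, 49] (size 5, min 34) -> median=28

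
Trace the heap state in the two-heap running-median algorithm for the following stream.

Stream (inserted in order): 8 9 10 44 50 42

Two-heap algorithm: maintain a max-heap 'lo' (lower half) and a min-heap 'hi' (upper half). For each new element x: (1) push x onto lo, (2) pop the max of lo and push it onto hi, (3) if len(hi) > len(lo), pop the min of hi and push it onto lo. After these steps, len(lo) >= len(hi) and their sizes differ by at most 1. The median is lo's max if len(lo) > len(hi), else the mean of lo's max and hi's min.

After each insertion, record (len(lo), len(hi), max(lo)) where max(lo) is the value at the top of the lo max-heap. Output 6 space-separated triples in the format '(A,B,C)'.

Step 1: insert 8 -> lo=[8] hi=[] -> (len(lo)=1, len(hi)=0, max(lo)=8)
Step 2: insert 9 -> lo=[8] hi=[9] -> (len(lo)=1, len(hi)=1, max(lo)=8)
Step 3: insert 10 -> lo=[8, 9] hi=[10] -> (len(lo)=2, len(hi)=1, max(lo)=9)
Step 4: insert 44 -> lo=[8, 9] hi=[10, 44] -> (len(lo)=2, len(hi)=2, max(lo)=9)
Step 5: insert 50 -> lo=[8, 9, 10] hi=[44, 50] -> (len(lo)=3, len(hi)=2, max(lo)=10)
Step 6: insert 42 -> lo=[8, 9, 10] hi=[42, 44, 50] -> (len(lo)=3, len(hi)=3, max(lo)=10)

Answer: (1,0,8) (1,1,8) (2,1,9) (2,2,9) (3,2,10) (3,3,10)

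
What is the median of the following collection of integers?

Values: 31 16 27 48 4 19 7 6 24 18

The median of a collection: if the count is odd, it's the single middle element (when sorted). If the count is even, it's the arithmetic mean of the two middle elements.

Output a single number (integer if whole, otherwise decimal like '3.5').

Step 1: insert 31 -> lo=[31] (size 1, max 31) hi=[] (size 0) -> median=31
Step 2: insert 16 -> lo=[16] (size 1, max 16) hi=[31] (size 1, min 31) -> median=23.5
Step 3: insert 27 -> lo=[16, 27] (size 2, max 27) hi=[31] (size 1, min 31) -> median=27
Step 4: insert 48 -> lo=[16, 27] (size 2, max 27) hi=[31, 48] (size 2, min 31) -> median=29
Step 5: insert 4 -> lo=[4, 16, 27] (size 3, max 27) hi=[31, 48] (size 2, min 31) -> median=27
Step 6: insert 19 -> lo=[4, 16, 19] (size 3, max 19) hi=[27, 31, 48] (size 3, min 27) -> median=23
Step 7: insert 7 -> lo=[4, 7, 16, 19] (size 4, max 19) hi=[27, 31, 48] (size 3, min 27) -> median=19
Step 8: insert 6 -> lo=[4, 6, 7, 16] (size 4, max 16) hi=[19, 27, 31, 48] (size 4, min 19) -> median=17.5
Step 9: insert 24 -> lo=[4, 6, 7, 16, 19] (size 5, max 19) hi=[24, 27, 31, 48] (size 4, min 24) -> median=19
Step 10: insert 18 -> lo=[4, 6, 7, 16, 18] (size 5, max 18) hi=[19, 24, 27, 31, 48] (size 5, min 19) -> median=18.5

Answer: 18.5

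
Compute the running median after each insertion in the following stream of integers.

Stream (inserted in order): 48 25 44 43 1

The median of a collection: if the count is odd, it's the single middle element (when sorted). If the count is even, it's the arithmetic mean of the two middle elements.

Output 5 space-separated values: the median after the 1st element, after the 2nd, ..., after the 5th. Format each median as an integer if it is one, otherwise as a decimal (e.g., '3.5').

Answer: 48 36.5 44 43.5 43

Derivation:
Step 1: insert 48 -> lo=[48] (size 1, max 48) hi=[] (size 0) -> median=48
Step 2: insert 25 -> lo=[25] (size 1, max 25) hi=[48] (size 1, min 48) -> median=36.5
Step 3: insert 44 -> lo=[25, 44] (size 2, max 44) hi=[48] (size 1, min 48) -> median=44
Step 4: insert 43 -> lo=[25, 43] (size 2, max 43) hi=[44, 48] (size 2, min 44) -> median=43.5
Step 5: insert 1 -> lo=[1, 25, 43] (size 3, max 43) hi=[44, 48] (size 2, min 44) -> median=43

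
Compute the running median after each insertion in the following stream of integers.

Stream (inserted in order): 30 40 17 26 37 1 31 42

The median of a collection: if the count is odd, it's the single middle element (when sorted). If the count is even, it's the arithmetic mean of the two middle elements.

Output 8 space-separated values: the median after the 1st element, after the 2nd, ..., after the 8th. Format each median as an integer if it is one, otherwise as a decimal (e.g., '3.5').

Step 1: insert 30 -> lo=[30] (size 1, max 30) hi=[] (size 0) -> median=30
Step 2: insert 40 -> lo=[30] (size 1, max 30) hi=[40] (size 1, min 40) -> median=35
Step 3: insert 17 -> lo=[17, 30] (size 2, max 30) hi=[40] (size 1, min 40) -> median=30
Step 4: insert 26 -> lo=[17, 26] (size 2, max 26) hi=[30, 40] (size 2, min 30) -> median=28
Step 5: insert 37 -> lo=[17, 26, 30] (size 3, max 30) hi=[37, 40] (size 2, min 37) -> median=30
Step 6: insert 1 -> lo=[1, 17, 26] (size 3, max 26) hi=[30, 37, 40] (size 3, min 30) -> median=28
Step 7: insert 31 -> lo=[1, 17, 26, 30] (size 4, max 30) hi=[31, 37, 40] (size 3, min 31) -> median=30
Step 8: insert 42 -> lo=[1, 17, 26, 30] (size 4, max 30) hi=[31, 37, 40, 42] (size 4, min 31) -> median=30.5

Answer: 30 35 30 28 30 28 30 30.5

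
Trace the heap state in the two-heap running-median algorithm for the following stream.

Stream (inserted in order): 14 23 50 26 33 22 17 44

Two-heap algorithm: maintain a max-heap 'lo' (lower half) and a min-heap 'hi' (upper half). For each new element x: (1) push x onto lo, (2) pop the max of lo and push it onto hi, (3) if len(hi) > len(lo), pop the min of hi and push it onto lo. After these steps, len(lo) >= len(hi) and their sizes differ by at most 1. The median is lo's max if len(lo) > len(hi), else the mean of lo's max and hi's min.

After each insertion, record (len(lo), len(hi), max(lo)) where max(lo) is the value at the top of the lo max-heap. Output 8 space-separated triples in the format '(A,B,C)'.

Answer: (1,0,14) (1,1,14) (2,1,23) (2,2,23) (3,2,26) (3,3,23) (4,3,23) (4,4,23)

Derivation:
Step 1: insert 14 -> lo=[14] hi=[] -> (len(lo)=1, len(hi)=0, max(lo)=14)
Step 2: insert 23 -> lo=[14] hi=[23] -> (len(lo)=1, len(hi)=1, max(lo)=14)
Step 3: insert 50 -> lo=[14, 23] hi=[50] -> (len(lo)=2, len(hi)=1, max(lo)=23)
Step 4: insert 26 -> lo=[14, 23] hi=[26, 50] -> (len(lo)=2, len(hi)=2, max(lo)=23)
Step 5: insert 33 -> lo=[14, 23, 26] hi=[33, 50] -> (len(lo)=3, len(hi)=2, max(lo)=26)
Step 6: insert 22 -> lo=[14, 22, 23] hi=[26, 33, 50] -> (len(lo)=3, len(hi)=3, max(lo)=23)
Step 7: insert 17 -> lo=[14, 17, 22, 23] hi=[26, 33, 50] -> (len(lo)=4, len(hi)=3, max(lo)=23)
Step 8: insert 44 -> lo=[14, 17, 22, 23] hi=[26, 33, 44, 50] -> (len(lo)=4, len(hi)=4, max(lo)=23)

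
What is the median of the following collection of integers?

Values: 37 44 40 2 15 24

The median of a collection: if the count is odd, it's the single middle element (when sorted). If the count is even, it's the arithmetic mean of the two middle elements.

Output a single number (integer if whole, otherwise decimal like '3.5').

Step 1: insert 37 -> lo=[37] (size 1, max 37) hi=[] (size 0) -> median=37
Step 2: insert 44 -> lo=[37] (size 1, max 37) hi=[44] (size 1, min 44) -> median=40.5
Step 3: insert 40 -> lo=[37, 40] (size 2, max 40) hi=[44] (size 1, min 44) -> median=40
Step 4: insert 2 -> lo=[2, 37] (size 2, max 37) hi=[40, 44] (size 2, min 40) -> median=38.5
Step 5: insert 15 -> lo=[2, 15, 37] (size 3, max 37) hi=[40, 44] (size 2, min 40) -> median=37
Step 6: insert 24 -> lo=[2, 15, 24] (size 3, max 24) hi=[37, 40, 44] (size 3, min 37) -> median=30.5

Answer: 30.5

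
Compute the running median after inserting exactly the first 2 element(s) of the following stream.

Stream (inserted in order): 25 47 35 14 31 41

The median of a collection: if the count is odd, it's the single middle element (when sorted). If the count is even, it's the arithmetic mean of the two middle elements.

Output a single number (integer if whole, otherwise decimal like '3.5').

Answer: 36

Derivation:
Step 1: insert 25 -> lo=[25] (size 1, max 25) hi=[] (size 0) -> median=25
Step 2: insert 47 -> lo=[25] (size 1, max 25) hi=[47] (size 1, min 47) -> median=36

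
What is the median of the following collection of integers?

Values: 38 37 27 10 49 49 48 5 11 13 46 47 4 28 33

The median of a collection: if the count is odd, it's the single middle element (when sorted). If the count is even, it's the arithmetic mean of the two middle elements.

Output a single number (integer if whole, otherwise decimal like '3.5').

Answer: 33

Derivation:
Step 1: insert 38 -> lo=[38] (size 1, max 38) hi=[] (size 0) -> median=38
Step 2: insert 37 -> lo=[37] (size 1, max 37) hi=[38] (size 1, min 38) -> median=37.5
Step 3: insert 27 -> lo=[27, 37] (size 2, max 37) hi=[38] (size 1, min 38) -> median=37
Step 4: insert 10 -> lo=[10, 27] (size 2, max 27) hi=[37, 38] (size 2, min 37) -> median=32
Step 5: insert 49 -> lo=[10, 27, 37] (size 3, max 37) hi=[38, 49] (size 2, min 38) -> median=37
Step 6: insert 49 -> lo=[10, 27, 37] (size 3, max 37) hi=[38, 49, 49] (size 3, min 38) -> median=37.5
Step 7: insert 48 -> lo=[10, 27, 37, 38] (size 4, max 38) hi=[48, 49, 49] (size 3, min 48) -> median=38
Step 8: insert 5 -> lo=[5, 10, 27, 37] (size 4, max 37) hi=[38, 48, 49, 49] (size 4, min 38) -> median=37.5
Step 9: insert 11 -> lo=[5, 10, 11, 27, 37] (size 5, max 37) hi=[38, 48, 49, 49] (size 4, min 38) -> median=37
Step 10: insert 13 -> lo=[5, 10, 11, 13, 27] (size 5, max 27) hi=[37, 38, 48, 49, 49] (size 5, min 37) -> median=32
Step 11: insert 46 -> lo=[5, 10, 11, 13, 27, 37] (size 6, max 37) hi=[38, 46, 48, 49, 49] (size 5, min 38) -> median=37
Step 12: insert 47 -> lo=[5, 10, 11, 13, 27, 37] (size 6, max 37) hi=[38, 46, 47, 48, 49, 49] (size 6, min 38) -> median=37.5
Step 13: insert 4 -> lo=[4, 5, 10, 11, 13, 27, 37] (size 7, max 37) hi=[38, 46, 47, 48, 49, 49] (size 6, min 38) -> median=37
Step 14: insert 28 -> lo=[4, 5, 10, 11, 13, 27, 28] (size 7, max 28) hi=[37, 38, 46, 47, 48, 49, 49] (size 7, min 37) -> median=32.5
Step 15: insert 33 -> lo=[4, 5, 10, 11, 13, 27, 28, 33] (size 8, max 33) hi=[37, 38, 46, 47, 48, 49, 49] (size 7, min 37) -> median=33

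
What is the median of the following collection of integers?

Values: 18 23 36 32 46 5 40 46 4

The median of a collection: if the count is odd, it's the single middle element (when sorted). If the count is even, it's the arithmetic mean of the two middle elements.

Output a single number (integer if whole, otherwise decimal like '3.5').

Answer: 32

Derivation:
Step 1: insert 18 -> lo=[18] (size 1, max 18) hi=[] (size 0) -> median=18
Step 2: insert 23 -> lo=[18] (size 1, max 18) hi=[23] (size 1, min 23) -> median=20.5
Step 3: insert 36 -> lo=[18, 23] (size 2, max 23) hi=[36] (size 1, min 36) -> median=23
Step 4: insert 32 -> lo=[18, 23] (size 2, max 23) hi=[32, 36] (size 2, min 32) -> median=27.5
Step 5: insert 46 -> lo=[18, 23, 32] (size 3, max 32) hi=[36, 46] (size 2, min 36) -> median=32
Step 6: insert 5 -> lo=[5, 18, 23] (size 3, max 23) hi=[32, 36, 46] (size 3, min 32) -> median=27.5
Step 7: insert 40 -> lo=[5, 18, 23, 32] (size 4, max 32) hi=[36, 40, 46] (size 3, min 36) -> median=32
Step 8: insert 46 -> lo=[5, 18, 23, 32] (size 4, max 32) hi=[36, 40, 46, 46] (size 4, min 36) -> median=34
Step 9: insert 4 -> lo=[4, 5, 18, 23, 32] (size 5, max 32) hi=[36, 40, 46, 46] (size 4, min 36) -> median=32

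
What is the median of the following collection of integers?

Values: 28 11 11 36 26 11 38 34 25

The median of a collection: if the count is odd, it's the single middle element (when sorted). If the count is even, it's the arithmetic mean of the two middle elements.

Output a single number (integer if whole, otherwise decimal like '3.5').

Step 1: insert 28 -> lo=[28] (size 1, max 28) hi=[] (size 0) -> median=28
Step 2: insert 11 -> lo=[11] (size 1, max 11) hi=[28] (size 1, min 28) -> median=19.5
Step 3: insert 11 -> lo=[11, 11] (size 2, max 11) hi=[28] (size 1, min 28) -> median=11
Step 4: insert 36 -> lo=[11, 11] (size 2, max 11) hi=[28, 36] (size 2, min 28) -> median=19.5
Step 5: insert 26 -> lo=[11, 11, 26] (size 3, max 26) hi=[28, 36] (size 2, min 28) -> median=26
Step 6: insert 11 -> lo=[11, 11, 11] (size 3, max 11) hi=[26, 28, 36] (size 3, min 26) -> median=18.5
Step 7: insert 38 -> lo=[11, 11, 11, 26] (size 4, max 26) hi=[28, 36, 38] (size 3, min 28) -> median=26
Step 8: insert 34 -> lo=[11, 11, 11, 26] (size 4, max 26) hi=[28, 34, 36, 38] (size 4, min 28) -> median=27
Step 9: insert 25 -> lo=[11, 11, 11, 25, 26] (size 5, max 26) hi=[28, 34, 36, 38] (size 4, min 28) -> median=26

Answer: 26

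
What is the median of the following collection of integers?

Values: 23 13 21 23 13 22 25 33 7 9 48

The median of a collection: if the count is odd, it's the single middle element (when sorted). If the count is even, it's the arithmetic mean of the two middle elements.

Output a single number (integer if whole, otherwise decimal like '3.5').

Step 1: insert 23 -> lo=[23] (size 1, max 23) hi=[] (size 0) -> median=23
Step 2: insert 13 -> lo=[13] (size 1, max 13) hi=[23] (size 1, min 23) -> median=18
Step 3: insert 21 -> lo=[13, 21] (size 2, max 21) hi=[23] (size 1, min 23) -> median=21
Step 4: insert 23 -> lo=[13, 21] (size 2, max 21) hi=[23, 23] (size 2, min 23) -> median=22
Step 5: insert 13 -> lo=[13, 13, 21] (size 3, max 21) hi=[23, 23] (size 2, min 23) -> median=21
Step 6: insert 22 -> lo=[13, 13, 21] (size 3, max 21) hi=[22, 23, 23] (size 3, min 22) -> median=21.5
Step 7: insert 25 -> lo=[13, 13, 21, 22] (size 4, max 22) hi=[23, 23, 25] (size 3, min 23) -> median=22
Step 8: insert 33 -> lo=[13, 13, 21, 22] (size 4, max 22) hi=[23, 23, 25, 33] (size 4, min 23) -> median=22.5
Step 9: insert 7 -> lo=[7, 13, 13, 21, 22] (size 5, max 22) hi=[23, 23, 25, 33] (size 4, min 23) -> median=22
Step 10: insert 9 -> lo=[7, 9, 13, 13, 21] (size 5, max 21) hi=[22, 23, 23, 25, 33] (size 5, min 22) -> median=21.5
Step 11: insert 48 -> lo=[7, 9, 13, 13, 21, 22] (size 6, max 22) hi=[23, 23, 25, 33, 48] (size 5, min 23) -> median=22

Answer: 22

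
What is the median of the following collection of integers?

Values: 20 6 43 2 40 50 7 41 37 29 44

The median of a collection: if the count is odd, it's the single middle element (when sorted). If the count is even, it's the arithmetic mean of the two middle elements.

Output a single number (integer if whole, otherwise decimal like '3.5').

Answer: 37

Derivation:
Step 1: insert 20 -> lo=[20] (size 1, max 20) hi=[] (size 0) -> median=20
Step 2: insert 6 -> lo=[6] (size 1, max 6) hi=[20] (size 1, min 20) -> median=13
Step 3: insert 43 -> lo=[6, 20] (size 2, max 20) hi=[43] (size 1, min 43) -> median=20
Step 4: insert 2 -> lo=[2, 6] (size 2, max 6) hi=[20, 43] (size 2, min 20) -> median=13
Step 5: insert 40 -> lo=[2, 6, 20] (size 3, max 20) hi=[40, 43] (size 2, min 40) -> median=20
Step 6: insert 50 -> lo=[2, 6, 20] (size 3, max 20) hi=[40, 43, 50] (size 3, min 40) -> median=30
Step 7: insert 7 -> lo=[2, 6, 7, 20] (size 4, max 20) hi=[40, 43, 50] (size 3, min 40) -> median=20
Step 8: insert 41 -> lo=[2, 6, 7, 20] (size 4, max 20) hi=[40, 41, 43, 50] (size 4, min 40) -> median=30
Step 9: insert 37 -> lo=[2, 6, 7, 20, 37] (size 5, max 37) hi=[40, 41, 43, 50] (size 4, min 40) -> median=37
Step 10: insert 29 -> lo=[2, 6, 7, 20, 29] (size 5, max 29) hi=[37, 40, 41, 43, 50] (size 5, min 37) -> median=33
Step 11: insert 44 -> lo=[2, 6, 7, 20, 29, 37] (size 6, max 37) hi=[40, 41, 43, 44, 50] (size 5, min 40) -> median=37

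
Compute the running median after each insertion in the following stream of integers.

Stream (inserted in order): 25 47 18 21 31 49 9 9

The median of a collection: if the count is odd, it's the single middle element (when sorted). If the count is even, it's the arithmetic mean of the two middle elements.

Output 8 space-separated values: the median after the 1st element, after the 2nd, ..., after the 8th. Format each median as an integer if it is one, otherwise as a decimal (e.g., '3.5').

Answer: 25 36 25 23 25 28 25 23

Derivation:
Step 1: insert 25 -> lo=[25] (size 1, max 25) hi=[] (size 0) -> median=25
Step 2: insert 47 -> lo=[25] (size 1, max 25) hi=[47] (size 1, min 47) -> median=36
Step 3: insert 18 -> lo=[18, 25] (size 2, max 25) hi=[47] (size 1, min 47) -> median=25
Step 4: insert 21 -> lo=[18, 21] (size 2, max 21) hi=[25, 47] (size 2, min 25) -> median=23
Step 5: insert 31 -> lo=[18, 21, 25] (size 3, max 25) hi=[31, 47] (size 2, min 31) -> median=25
Step 6: insert 49 -> lo=[18, 21, 25] (size 3, max 25) hi=[31, 47, 49] (size 3, min 31) -> median=28
Step 7: insert 9 -> lo=[9, 18, 21, 25] (size 4, max 25) hi=[31, 47, 49] (size 3, min 31) -> median=25
Step 8: insert 9 -> lo=[9, 9, 18, 21] (size 4, max 21) hi=[25, 31, 47, 49] (size 4, min 25) -> median=23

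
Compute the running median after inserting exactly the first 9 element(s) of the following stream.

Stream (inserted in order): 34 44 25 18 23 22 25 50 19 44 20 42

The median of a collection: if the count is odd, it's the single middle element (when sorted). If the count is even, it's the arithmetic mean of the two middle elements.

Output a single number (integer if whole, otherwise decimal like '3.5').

Step 1: insert 34 -> lo=[34] (size 1, max 34) hi=[] (size 0) -> median=34
Step 2: insert 44 -> lo=[34] (size 1, max 34) hi=[44] (size 1, min 44) -> median=39
Step 3: insert 25 -> lo=[25, 34] (size 2, max 34) hi=[44] (size 1, min 44) -> median=34
Step 4: insert 18 -> lo=[18, 25] (size 2, max 25) hi=[34, 44] (size 2, min 34) -> median=29.5
Step 5: insert 23 -> lo=[18, 23, 25] (size 3, max 25) hi=[34, 44] (size 2, min 34) -> median=25
Step 6: insert 22 -> lo=[18, 22, 23] (size 3, max 23) hi=[25, 34, 44] (size 3, min 25) -> median=24
Step 7: insert 25 -> lo=[18, 22, 23, 25] (size 4, max 25) hi=[25, 34, 44] (size 3, min 25) -> median=25
Step 8: insert 50 -> lo=[18, 22, 23, 25] (size 4, max 25) hi=[25, 34, 44, 50] (size 4, min 25) -> median=25
Step 9: insert 19 -> lo=[18, 19, 22, 23, 25] (size 5, max 25) hi=[25, 34, 44, 50] (size 4, min 25) -> median=25

Answer: 25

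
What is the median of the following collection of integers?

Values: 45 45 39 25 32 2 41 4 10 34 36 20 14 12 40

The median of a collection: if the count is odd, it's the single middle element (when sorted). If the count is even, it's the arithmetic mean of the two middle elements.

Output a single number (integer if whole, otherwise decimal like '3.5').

Step 1: insert 45 -> lo=[45] (size 1, max 45) hi=[] (size 0) -> median=45
Step 2: insert 45 -> lo=[45] (size 1, max 45) hi=[45] (size 1, min 45) -> median=45
Step 3: insert 39 -> lo=[39, 45] (size 2, max 45) hi=[45] (size 1, min 45) -> median=45
Step 4: insert 25 -> lo=[25, 39] (size 2, max 39) hi=[45, 45] (size 2, min 45) -> median=42
Step 5: insert 32 -> lo=[25, 32, 39] (size 3, max 39) hi=[45, 45] (size 2, min 45) -> median=39
Step 6: insert 2 -> lo=[2, 25, 32] (size 3, max 32) hi=[39, 45, 45] (size 3, min 39) -> median=35.5
Step 7: insert 41 -> lo=[2, 25, 32, 39] (size 4, max 39) hi=[41, 45, 45] (size 3, min 41) -> median=39
Step 8: insert 4 -> lo=[2, 4, 25, 32] (size 4, max 32) hi=[39, 41, 45, 45] (size 4, min 39) -> median=35.5
Step 9: insert 10 -> lo=[2, 4, 10, 25, 32] (size 5, max 32) hi=[39, 41, 45, 45] (size 4, min 39) -> median=32
Step 10: insert 34 -> lo=[2, 4, 10, 25, 32] (size 5, max 32) hi=[34, 39, 41, 45, 45] (size 5, min 34) -> median=33
Step 11: insert 36 -> lo=[2, 4, 10, 25, 32, 34] (size 6, max 34) hi=[36, 39, 41, 45, 45] (size 5, min 36) -> median=34
Step 12: insert 20 -> lo=[2, 4, 10, 20, 25, 32] (size 6, max 32) hi=[34, 36, 39, 41, 45, 45] (size 6, min 34) -> median=33
Step 13: insert 14 -> lo=[2, 4, 10, 14, 20, 25, 32] (size 7, max 32) hi=[34, 36, 39, 41, 45, 45] (size 6, min 34) -> median=32
Step 14: insert 12 -> lo=[2, 4, 10, 12, 14, 20, 25] (size 7, max 25) hi=[32, 34, 36, 39, 41, 45, 45] (size 7, min 32) -> median=28.5
Step 15: insert 40 -> lo=[2, 4, 10, 12, 14, 20, 25, 32] (size 8, max 32) hi=[34, 36, 39, 40, 41, 45, 45] (size 7, min 34) -> median=32

Answer: 32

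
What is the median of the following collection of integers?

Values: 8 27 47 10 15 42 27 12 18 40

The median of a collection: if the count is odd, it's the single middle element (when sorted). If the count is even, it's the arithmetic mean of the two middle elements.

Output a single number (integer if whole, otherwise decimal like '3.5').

Answer: 22.5

Derivation:
Step 1: insert 8 -> lo=[8] (size 1, max 8) hi=[] (size 0) -> median=8
Step 2: insert 27 -> lo=[8] (size 1, max 8) hi=[27] (size 1, min 27) -> median=17.5
Step 3: insert 47 -> lo=[8, 27] (size 2, max 27) hi=[47] (size 1, min 47) -> median=27
Step 4: insert 10 -> lo=[8, 10] (size 2, max 10) hi=[27, 47] (size 2, min 27) -> median=18.5
Step 5: insert 15 -> lo=[8, 10, 15] (size 3, max 15) hi=[27, 47] (size 2, min 27) -> median=15
Step 6: insert 42 -> lo=[8, 10, 15] (size 3, max 15) hi=[27, 42, 47] (size 3, min 27) -> median=21
Step 7: insert 27 -> lo=[8, 10, 15, 27] (size 4, max 27) hi=[27, 42, 47] (size 3, min 27) -> median=27
Step 8: insert 12 -> lo=[8, 10, 12, 15] (size 4, max 15) hi=[27, 27, 42, 47] (size 4, min 27) -> median=21
Step 9: insert 18 -> lo=[8, 10, 12, 15, 18] (size 5, max 18) hi=[27, 27, 42, 47] (size 4, min 27) -> median=18
Step 10: insert 40 -> lo=[8, 10, 12, 15, 18] (size 5, max 18) hi=[27, 27, 40, 42, 47] (size 5, min 27) -> median=22.5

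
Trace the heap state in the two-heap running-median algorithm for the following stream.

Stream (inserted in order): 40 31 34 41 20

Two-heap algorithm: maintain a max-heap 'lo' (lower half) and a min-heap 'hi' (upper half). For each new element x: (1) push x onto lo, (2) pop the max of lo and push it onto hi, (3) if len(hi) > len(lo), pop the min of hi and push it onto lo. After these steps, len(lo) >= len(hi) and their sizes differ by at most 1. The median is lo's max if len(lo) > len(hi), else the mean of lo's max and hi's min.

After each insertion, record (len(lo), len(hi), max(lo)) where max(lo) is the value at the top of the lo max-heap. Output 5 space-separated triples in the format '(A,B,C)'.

Step 1: insert 40 -> lo=[40] hi=[] -> (len(lo)=1, len(hi)=0, max(lo)=40)
Step 2: insert 31 -> lo=[31] hi=[40] -> (len(lo)=1, len(hi)=1, max(lo)=31)
Step 3: insert 34 -> lo=[31, 34] hi=[40] -> (len(lo)=2, len(hi)=1, max(lo)=34)
Step 4: insert 41 -> lo=[31, 34] hi=[40, 41] -> (len(lo)=2, len(hi)=2, max(lo)=34)
Step 5: insert 20 -> lo=[20, 31, 34] hi=[40, 41] -> (len(lo)=3, len(hi)=2, max(lo)=34)

Answer: (1,0,40) (1,1,31) (2,1,34) (2,2,34) (3,2,34)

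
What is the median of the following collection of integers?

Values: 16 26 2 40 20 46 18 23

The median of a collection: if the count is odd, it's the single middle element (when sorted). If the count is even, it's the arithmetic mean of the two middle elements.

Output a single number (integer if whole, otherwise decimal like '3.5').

Step 1: insert 16 -> lo=[16] (size 1, max 16) hi=[] (size 0) -> median=16
Step 2: insert 26 -> lo=[16] (size 1, max 16) hi=[26] (size 1, min 26) -> median=21
Step 3: insert 2 -> lo=[2, 16] (size 2, max 16) hi=[26] (size 1, min 26) -> median=16
Step 4: insert 40 -> lo=[2, 16] (size 2, max 16) hi=[26, 40] (size 2, min 26) -> median=21
Step 5: insert 20 -> lo=[2, 16, 20] (size 3, max 20) hi=[26, 40] (size 2, min 26) -> median=20
Step 6: insert 46 -> lo=[2, 16, 20] (size 3, max 20) hi=[26, 40, 46] (size 3, min 26) -> median=23
Step 7: insert 18 -> lo=[2, 16, 18, 20] (size 4, max 20) hi=[26, 40, 46] (size 3, min 26) -> median=20
Step 8: insert 23 -> lo=[2, 16, 18, 20] (size 4, max 20) hi=[23, 26, 40, 46] (size 4, min 23) -> median=21.5

Answer: 21.5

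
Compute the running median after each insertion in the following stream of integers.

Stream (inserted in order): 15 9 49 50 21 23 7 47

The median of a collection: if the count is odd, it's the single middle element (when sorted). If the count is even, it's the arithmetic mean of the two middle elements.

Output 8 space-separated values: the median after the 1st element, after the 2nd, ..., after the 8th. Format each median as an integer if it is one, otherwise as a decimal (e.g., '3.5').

Answer: 15 12 15 32 21 22 21 22

Derivation:
Step 1: insert 15 -> lo=[15] (size 1, max 15) hi=[] (size 0) -> median=15
Step 2: insert 9 -> lo=[9] (size 1, max 9) hi=[15] (size 1, min 15) -> median=12
Step 3: insert 49 -> lo=[9, 15] (size 2, max 15) hi=[49] (size 1, min 49) -> median=15
Step 4: insert 50 -> lo=[9, 15] (size 2, max 15) hi=[49, 50] (size 2, min 49) -> median=32
Step 5: insert 21 -> lo=[9, 15, 21] (size 3, max 21) hi=[49, 50] (size 2, min 49) -> median=21
Step 6: insert 23 -> lo=[9, 15, 21] (size 3, max 21) hi=[23, 49, 50] (size 3, min 23) -> median=22
Step 7: insert 7 -> lo=[7, 9, 15, 21] (size 4, max 21) hi=[23, 49, 50] (size 3, min 23) -> median=21
Step 8: insert 47 -> lo=[7, 9, 15, 21] (size 4, max 21) hi=[23, 47, 49, 50] (size 4, min 23) -> median=22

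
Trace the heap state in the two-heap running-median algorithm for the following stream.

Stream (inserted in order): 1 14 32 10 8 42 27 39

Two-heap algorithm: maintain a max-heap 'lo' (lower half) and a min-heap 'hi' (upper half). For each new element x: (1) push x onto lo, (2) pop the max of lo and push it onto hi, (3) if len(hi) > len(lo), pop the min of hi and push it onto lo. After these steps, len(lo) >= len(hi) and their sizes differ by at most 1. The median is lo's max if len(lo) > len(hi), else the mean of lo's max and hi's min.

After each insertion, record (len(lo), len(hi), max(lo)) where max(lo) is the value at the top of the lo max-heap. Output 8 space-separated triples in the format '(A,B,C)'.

Step 1: insert 1 -> lo=[1] hi=[] -> (len(lo)=1, len(hi)=0, max(lo)=1)
Step 2: insert 14 -> lo=[1] hi=[14] -> (len(lo)=1, len(hi)=1, max(lo)=1)
Step 3: insert 32 -> lo=[1, 14] hi=[32] -> (len(lo)=2, len(hi)=1, max(lo)=14)
Step 4: insert 10 -> lo=[1, 10] hi=[14, 32] -> (len(lo)=2, len(hi)=2, max(lo)=10)
Step 5: insert 8 -> lo=[1, 8, 10] hi=[14, 32] -> (len(lo)=3, len(hi)=2, max(lo)=10)
Step 6: insert 42 -> lo=[1, 8, 10] hi=[14, 32, 42] -> (len(lo)=3, len(hi)=3, max(lo)=10)
Step 7: insert 27 -> lo=[1, 8, 10, 14] hi=[27, 32, 42] -> (len(lo)=4, len(hi)=3, max(lo)=14)
Step 8: insert 39 -> lo=[1, 8, 10, 14] hi=[27, 32, 39, 42] -> (len(lo)=4, len(hi)=4, max(lo)=14)

Answer: (1,0,1) (1,1,1) (2,1,14) (2,2,10) (3,2,10) (3,3,10) (4,3,14) (4,4,14)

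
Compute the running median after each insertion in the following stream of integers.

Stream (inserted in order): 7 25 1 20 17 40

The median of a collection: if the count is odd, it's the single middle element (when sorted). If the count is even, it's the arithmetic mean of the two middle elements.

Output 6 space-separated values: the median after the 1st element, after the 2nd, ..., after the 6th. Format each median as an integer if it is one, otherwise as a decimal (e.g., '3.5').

Answer: 7 16 7 13.5 17 18.5

Derivation:
Step 1: insert 7 -> lo=[7] (size 1, max 7) hi=[] (size 0) -> median=7
Step 2: insert 25 -> lo=[7] (size 1, max 7) hi=[25] (size 1, min 25) -> median=16
Step 3: insert 1 -> lo=[1, 7] (size 2, max 7) hi=[25] (size 1, min 25) -> median=7
Step 4: insert 20 -> lo=[1, 7] (size 2, max 7) hi=[20, 25] (size 2, min 20) -> median=13.5
Step 5: insert 17 -> lo=[1, 7, 17] (size 3, max 17) hi=[20, 25] (size 2, min 20) -> median=17
Step 6: insert 40 -> lo=[1, 7, 17] (size 3, max 17) hi=[20, 25, 40] (size 3, min 20) -> median=18.5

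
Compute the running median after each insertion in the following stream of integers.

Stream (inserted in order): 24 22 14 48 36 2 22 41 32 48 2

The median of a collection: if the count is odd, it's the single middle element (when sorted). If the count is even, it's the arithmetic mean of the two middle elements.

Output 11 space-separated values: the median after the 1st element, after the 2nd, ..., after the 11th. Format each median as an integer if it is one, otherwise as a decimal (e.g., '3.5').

Step 1: insert 24 -> lo=[24] (size 1, max 24) hi=[] (size 0) -> median=24
Step 2: insert 22 -> lo=[22] (size 1, max 22) hi=[24] (size 1, min 24) -> median=23
Step 3: insert 14 -> lo=[14, 22] (size 2, max 22) hi=[24] (size 1, min 24) -> median=22
Step 4: insert 48 -> lo=[14, 22] (size 2, max 22) hi=[24, 48] (size 2, min 24) -> median=23
Step 5: insert 36 -> lo=[14, 22, 24] (size 3, max 24) hi=[36, 48] (size 2, min 36) -> median=24
Step 6: insert 2 -> lo=[2, 14, 22] (size 3, max 22) hi=[24, 36, 48] (size 3, min 24) -> median=23
Step 7: insert 22 -> lo=[2, 14, 22, 22] (size 4, max 22) hi=[24, 36, 48] (size 3, min 24) -> median=22
Step 8: insert 41 -> lo=[2, 14, 22, 22] (size 4, max 22) hi=[24, 36, 41, 48] (size 4, min 24) -> median=23
Step 9: insert 32 -> lo=[2, 14, 22, 22, 24] (size 5, max 24) hi=[32, 36, 41, 48] (size 4, min 32) -> median=24
Step 10: insert 48 -> lo=[2, 14, 22, 22, 24] (size 5, max 24) hi=[32, 36, 41, 48, 48] (size 5, min 32) -> median=28
Step 11: insert 2 -> lo=[2, 2, 14, 22, 22, 24] (size 6, max 24) hi=[32, 36, 41, 48, 48] (size 5, min 32) -> median=24

Answer: 24 23 22 23 24 23 22 23 24 28 24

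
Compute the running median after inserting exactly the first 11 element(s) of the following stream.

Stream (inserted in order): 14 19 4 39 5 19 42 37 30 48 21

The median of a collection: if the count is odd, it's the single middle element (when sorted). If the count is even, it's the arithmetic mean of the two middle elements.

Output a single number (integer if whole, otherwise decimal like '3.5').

Step 1: insert 14 -> lo=[14] (size 1, max 14) hi=[] (size 0) -> median=14
Step 2: insert 19 -> lo=[14] (size 1, max 14) hi=[19] (size 1, min 19) -> median=16.5
Step 3: insert 4 -> lo=[4, 14] (size 2, max 14) hi=[19] (size 1, min 19) -> median=14
Step 4: insert 39 -> lo=[4, 14] (size 2, max 14) hi=[19, 39] (size 2, min 19) -> median=16.5
Step 5: insert 5 -> lo=[4, 5, 14] (size 3, max 14) hi=[19, 39] (size 2, min 19) -> median=14
Step 6: insert 19 -> lo=[4, 5, 14] (size 3, max 14) hi=[19, 19, 39] (size 3, min 19) -> median=16.5
Step 7: insert 42 -> lo=[4, 5, 14, 19] (size 4, max 19) hi=[19, 39, 42] (size 3, min 19) -> median=19
Step 8: insert 37 -> lo=[4, 5, 14, 19] (size 4, max 19) hi=[19, 37, 39, 42] (size 4, min 19) -> median=19
Step 9: insert 30 -> lo=[4, 5, 14, 19, 19] (size 5, max 19) hi=[30, 37, 39, 42] (size 4, min 30) -> median=19
Step 10: insert 48 -> lo=[4, 5, 14, 19, 19] (size 5, max 19) hi=[30, 37, 39, 42, 48] (size 5, min 30) -> median=24.5
Step 11: insert 21 -> lo=[4, 5, 14, 19, 19, 21] (size 6, max 21) hi=[30, 37, 39, 42, 48] (size 5, min 30) -> median=21

Answer: 21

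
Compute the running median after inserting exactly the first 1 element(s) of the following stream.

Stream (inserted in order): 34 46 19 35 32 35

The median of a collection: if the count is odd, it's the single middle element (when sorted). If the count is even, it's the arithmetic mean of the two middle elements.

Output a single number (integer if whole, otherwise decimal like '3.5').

Answer: 34

Derivation:
Step 1: insert 34 -> lo=[34] (size 1, max 34) hi=[] (size 0) -> median=34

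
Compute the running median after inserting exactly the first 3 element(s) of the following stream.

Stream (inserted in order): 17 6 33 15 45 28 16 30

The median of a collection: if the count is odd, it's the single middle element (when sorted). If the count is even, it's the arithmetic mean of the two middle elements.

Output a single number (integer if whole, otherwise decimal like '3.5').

Step 1: insert 17 -> lo=[17] (size 1, max 17) hi=[] (size 0) -> median=17
Step 2: insert 6 -> lo=[6] (size 1, max 6) hi=[17] (size 1, min 17) -> median=11.5
Step 3: insert 33 -> lo=[6, 17] (size 2, max 17) hi=[33] (size 1, min 33) -> median=17

Answer: 17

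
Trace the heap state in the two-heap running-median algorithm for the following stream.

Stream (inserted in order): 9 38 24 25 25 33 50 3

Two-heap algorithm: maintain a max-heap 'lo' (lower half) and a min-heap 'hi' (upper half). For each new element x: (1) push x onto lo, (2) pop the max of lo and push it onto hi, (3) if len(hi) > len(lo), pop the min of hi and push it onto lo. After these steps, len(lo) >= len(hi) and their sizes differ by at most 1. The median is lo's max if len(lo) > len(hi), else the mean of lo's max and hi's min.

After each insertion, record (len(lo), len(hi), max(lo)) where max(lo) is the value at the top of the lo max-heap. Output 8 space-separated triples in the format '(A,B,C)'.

Step 1: insert 9 -> lo=[9] hi=[] -> (len(lo)=1, len(hi)=0, max(lo)=9)
Step 2: insert 38 -> lo=[9] hi=[38] -> (len(lo)=1, len(hi)=1, max(lo)=9)
Step 3: insert 24 -> lo=[9, 24] hi=[38] -> (len(lo)=2, len(hi)=1, max(lo)=24)
Step 4: insert 25 -> lo=[9, 24] hi=[25, 38] -> (len(lo)=2, len(hi)=2, max(lo)=24)
Step 5: insert 25 -> lo=[9, 24, 25] hi=[25, 38] -> (len(lo)=3, len(hi)=2, max(lo)=25)
Step 6: insert 33 -> lo=[9, 24, 25] hi=[25, 33, 38] -> (len(lo)=3, len(hi)=3, max(lo)=25)
Step 7: insert 50 -> lo=[9, 24, 25, 25] hi=[33, 38, 50] -> (len(lo)=4, len(hi)=3, max(lo)=25)
Step 8: insert 3 -> lo=[3, 9, 24, 25] hi=[25, 33, 38, 50] -> (len(lo)=4, len(hi)=4, max(lo)=25)

Answer: (1,0,9) (1,1,9) (2,1,24) (2,2,24) (3,2,25) (3,3,25) (4,3,25) (4,4,25)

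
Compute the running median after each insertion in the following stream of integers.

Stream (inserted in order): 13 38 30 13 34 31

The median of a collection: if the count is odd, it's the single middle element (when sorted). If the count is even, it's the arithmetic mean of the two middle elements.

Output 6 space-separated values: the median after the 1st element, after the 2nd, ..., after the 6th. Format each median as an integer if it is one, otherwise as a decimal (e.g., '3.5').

Step 1: insert 13 -> lo=[13] (size 1, max 13) hi=[] (size 0) -> median=13
Step 2: insert 38 -> lo=[13] (size 1, max 13) hi=[38] (size 1, min 38) -> median=25.5
Step 3: insert 30 -> lo=[13, 30] (size 2, max 30) hi=[38] (size 1, min 38) -> median=30
Step 4: insert 13 -> lo=[13, 13] (size 2, max 13) hi=[30, 38] (size 2, min 30) -> median=21.5
Step 5: insert 34 -> lo=[13, 13, 30] (size 3, max 30) hi=[34, 38] (size 2, min 34) -> median=30
Step 6: insert 31 -> lo=[13, 13, 30] (size 3, max 30) hi=[31, 34, 38] (size 3, min 31) -> median=30.5

Answer: 13 25.5 30 21.5 30 30.5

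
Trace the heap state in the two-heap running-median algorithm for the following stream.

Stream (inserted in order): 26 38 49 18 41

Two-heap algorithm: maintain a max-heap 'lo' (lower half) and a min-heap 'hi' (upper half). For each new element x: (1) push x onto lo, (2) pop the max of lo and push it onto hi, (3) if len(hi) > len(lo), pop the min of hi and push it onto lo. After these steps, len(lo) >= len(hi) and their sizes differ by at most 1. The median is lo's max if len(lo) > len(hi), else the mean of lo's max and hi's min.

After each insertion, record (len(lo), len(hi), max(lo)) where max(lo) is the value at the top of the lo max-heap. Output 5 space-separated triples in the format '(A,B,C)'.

Step 1: insert 26 -> lo=[26] hi=[] -> (len(lo)=1, len(hi)=0, max(lo)=26)
Step 2: insert 38 -> lo=[26] hi=[38] -> (len(lo)=1, len(hi)=1, max(lo)=26)
Step 3: insert 49 -> lo=[26, 38] hi=[49] -> (len(lo)=2, len(hi)=1, max(lo)=38)
Step 4: insert 18 -> lo=[18, 26] hi=[38, 49] -> (len(lo)=2, len(hi)=2, max(lo)=26)
Step 5: insert 41 -> lo=[18, 26, 38] hi=[41, 49] -> (len(lo)=3, len(hi)=2, max(lo)=38)

Answer: (1,0,26) (1,1,26) (2,1,38) (2,2,26) (3,2,38)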